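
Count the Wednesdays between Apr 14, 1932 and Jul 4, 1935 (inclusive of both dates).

Apr 14, 1932 is a Thursday.
The range spans 1177 days (inclusive of both endpoints).
1177 = 7 × 168 + 1, so there are 168 full weeks plus 1 extra day.
Each full week contributes one Wednesday: 168 so far.
The 1 extra day is Thu — none qualify.
Total: 168 + 0 = 168.

168 Wednesdays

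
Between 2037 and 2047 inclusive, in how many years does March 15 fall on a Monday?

1

Day of week of March 15 in each year:
2037: Sun, 2038: Mon ✓, 2039: Tue, 2040: Thu, 2041: Fri, 2042: Sat, 2043: Sun, 2044: Tue, 2045: Wed, 2046: Thu, 2047: Fri
Mondays: 2038.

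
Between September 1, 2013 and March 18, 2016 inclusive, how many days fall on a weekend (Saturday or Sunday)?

265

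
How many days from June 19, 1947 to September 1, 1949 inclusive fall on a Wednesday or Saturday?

June 19, 1947 is a Thursday.
From June 19, 1947 to September 1, 1949 is 806 days inclusive.
806 = 7 × 115 + 1, so there are 115 full weeks plus 1 extra day.
Each full week contributes 2 days from the set (Wed, Sat): 115 × 2 = 230.
The 1 extra day is Thu — none qualify.
Total: 230 + 0 = 230.

230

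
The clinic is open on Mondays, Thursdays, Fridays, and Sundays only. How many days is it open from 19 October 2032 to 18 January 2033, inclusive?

52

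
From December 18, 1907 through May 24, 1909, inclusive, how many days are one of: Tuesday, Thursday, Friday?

December 18, 1907 is a Wednesday.
That's 524 days from start to end, counting both.
524 = 7 × 74 + 6, so there are 74 full weeks plus 6 extra days.
Each full week contributes 3 days from the set (Tue, Thu, Fri): 74 × 3 = 222.
The 6 extra days are Wednesday, Thursday, Friday, Saturday, Sunday, Monday — 2 of them qualify.
Total: 222 + 2 = 224.

224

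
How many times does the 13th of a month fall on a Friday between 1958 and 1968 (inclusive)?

19

Friday-the-13ths by year:
1958: Jun
1959: Feb, Mar, Nov
1960: May
1961: Jan, Oct
1962: Apr, Jul
1963: Sep, Dec
1964: Mar, Nov
1965: Aug
1966: May
1967: Jan, Oct
1968: Sep, Dec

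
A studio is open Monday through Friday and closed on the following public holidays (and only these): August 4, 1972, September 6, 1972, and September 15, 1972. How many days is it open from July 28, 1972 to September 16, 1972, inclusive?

July 28, 1972 is a Friday.
From July 28, 1972 to September 16, 1972 is 51 days inclusive.
51 = 7 × 7 + 2, so there are 7 full weeks plus 2 extra days.
Each full week contributes 5 weekdays (Mon–Fri): 7 × 5 = 35.
The 2 extra days are Fri, Sat — 1 of them qualifies.
Total: 35 + 1 = 36.
Holidays: August 4, 1972 (Fri); September 6, 1972 (Wed); September 15, 1972 (Fri).
All 3 holidays fall on weekdays, so subtract 3.
Business days: 36 − 3 = 33.

33 working days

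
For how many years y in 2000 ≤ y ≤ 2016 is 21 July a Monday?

3

Day of week of July 21 in each year:
2000: Fri, 2001: Sat, 2002: Sun, 2003: Mon ✓, 2004: Wed, 2005: Thu, 2006: Fri, 2007: Sat, 2008: Mon ✓, 2009: Tue, 2010: Wed, 2011: Thu, 2012: Sat, 2013: Sun, 2014: Mon ✓, 2015: Tue, 2016: Thu
Mondays: 2003, 2008, 2014.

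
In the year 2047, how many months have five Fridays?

4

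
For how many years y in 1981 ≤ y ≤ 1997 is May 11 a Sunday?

Day of week of May 11 in each year:
1981: Mon, 1982: Tue, 1983: Wed, 1984: Fri, 1985: Sat, 1986: Sun ✓, 1987: Mon, 1988: Wed, 1989: Thu, 1990: Fri, 1991: Sat, 1992: Mon, 1993: Tue, 1994: Wed, 1995: Thu, 1996: Sat, 1997: Sun ✓
Sundays: 1986, 1997.

2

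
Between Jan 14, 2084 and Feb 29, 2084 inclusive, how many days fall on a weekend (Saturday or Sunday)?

Jan 14, 2084 is a Friday.
From Jan 14, 2084 to Feb 29, 2084 is 47 days inclusive.
47 = 7 × 6 + 5, so there are 6 full weeks plus 5 extra days.
Each full week contributes 2 weekend days (Sat, Sun): 6 × 2 = 12.
The 5 extra days are Friday, Saturday, Sunday, Monday, Tuesday — 2 of them qualify.
Total: 12 + 2 = 14.

14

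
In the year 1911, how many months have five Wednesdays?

A month has five Wednesdays exactly when Wednesday falls within its first (length − 28) days.
Jan: 31 days, starts Sun → 5 of Sun, Mon, Tue
Feb: 28 days, starts Wed → 5 of (none)
Mar: 31 days, starts Wed → 5 of Wed, Thu, Fri ✓
Apr: 30 days, starts Sat → 5 of Sat, Sun
May: 31 days, starts Mon → 5 of Mon, Tue, Wed ✓
Jun: 30 days, starts Thu → 5 of Thu, Fri
Jul: 31 days, starts Sat → 5 of Sat, Sun, Mon
Aug: 31 days, starts Tue → 5 of Tue, Wed, Thu ✓
Sep: 30 days, starts Fri → 5 of Fri, Sat
Oct: 31 days, starts Sun → 5 of Sun, Mon, Tue
Nov: 30 days, starts Wed → 5 of Wed, Thu ✓
Dec: 31 days, starts Fri → 5 of Fri, Sat, Sun
Months with five Wednesdays: Mar, May, Aug, Nov.

4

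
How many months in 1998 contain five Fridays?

A month has five Fridays exactly when Friday falls within its first (length − 28) days.
Jan: 31 days, starts Thu → 5 of Thu, Fri, Sat ✓
Feb: 28 days, starts Sun → 5 of (none)
Mar: 31 days, starts Sun → 5 of Sun, Mon, Tue
Apr: 30 days, starts Wed → 5 of Wed, Thu
May: 31 days, starts Fri → 5 of Fri, Sat, Sun ✓
Jun: 30 days, starts Mon → 5 of Mon, Tue
Jul: 31 days, starts Wed → 5 of Wed, Thu, Fri ✓
Aug: 31 days, starts Sat → 5 of Sat, Sun, Mon
Sep: 30 days, starts Tue → 5 of Tue, Wed
Oct: 31 days, starts Thu → 5 of Thu, Fri, Sat ✓
Nov: 30 days, starts Sun → 5 of Sun, Mon
Dec: 31 days, starts Tue → 5 of Tue, Wed, Thu
Months with five Fridays: Jan, May, Jul, Oct.

4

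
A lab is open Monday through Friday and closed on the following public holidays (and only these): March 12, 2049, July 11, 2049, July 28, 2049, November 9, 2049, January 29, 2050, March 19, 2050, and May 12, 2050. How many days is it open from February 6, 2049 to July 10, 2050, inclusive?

February 6, 2049 is a Saturday.
From February 6, 2049 to July 10, 2050 is 520 days inclusive.
520 = 7 × 74 + 2, so there are 74 full weeks plus 2 extra days.
Each full week contributes 5 weekdays (Mon–Fri): 74 × 5 = 370.
The 2 extra days are Sat, Sun — none qualify.
Total: 370 + 0 = 370.
Holidays: March 12, 2049 (Fri); July 11, 2049 (Sun); July 28, 2049 (Wed); November 9, 2049 (Tue); January 29, 2050 (Sat); March 19, 2050 (Sat); May 12, 2050 (Thu).
4 of the 7 holidays fall on weekdays; the rest are weekends and were already excluded.
Business days: 370 − 4 = 366.

366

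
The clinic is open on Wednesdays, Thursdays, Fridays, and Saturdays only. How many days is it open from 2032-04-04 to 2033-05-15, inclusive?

2032-04-04 is a Sunday.
From 2032-04-04 to 2033-05-15 is 407 days inclusive.
407 = 7 × 58 + 1, so there are 58 full weeks plus 1 extra day.
Each full week contributes 4 days from the set (Wed, Thu, Fri, Sat): 58 × 4 = 232.
The 1 extra day is Sunday — none qualify.
Total: 232 + 0 = 232.

232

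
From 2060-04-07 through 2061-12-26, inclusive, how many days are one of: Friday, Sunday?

2060-04-07 is a Wednesday.
That's 629 days from start to end, counting both.
629 = 7 × 89 + 6, so there are 89 full weeks plus 6 extra days.
Each full week contributes 2 days from the set (Fri, Sun): 89 × 2 = 178.
The 6 extra days are Wednesday, Thursday, Friday, Saturday, Sunday, Monday — 2 of them qualify.
Total: 178 + 2 = 180.

180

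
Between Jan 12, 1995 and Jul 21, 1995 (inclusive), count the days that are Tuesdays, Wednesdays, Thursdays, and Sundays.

Jan 12, 1995 is a Thursday.
From Jan 12, 1995 to Jul 21, 1995 is 191 days inclusive.
191 = 7 × 27 + 2, so there are 27 full weeks plus 2 extra days.
Each full week contributes 4 days from the set (Tue, Wed, Thu, Sun): 27 × 4 = 108.
The 2 extra days are Thursday, Friday — 1 of them qualifies.
Total: 108 + 1 = 109.

109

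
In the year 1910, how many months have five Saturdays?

5

A month has five Saturdays exactly when Saturday falls within its first (length − 28) days.
Jan: 31 days, starts Sat → 5 of Sat, Sun, Mon ✓
Feb: 28 days, starts Tue → 5 of (none)
Mar: 31 days, starts Tue → 5 of Tue, Wed, Thu
Apr: 30 days, starts Fri → 5 of Fri, Sat ✓
May: 31 days, starts Sun → 5 of Sun, Mon, Tue
Jun: 30 days, starts Wed → 5 of Wed, Thu
Jul: 31 days, starts Fri → 5 of Fri, Sat, Sun ✓
Aug: 31 days, starts Mon → 5 of Mon, Tue, Wed
Sep: 30 days, starts Thu → 5 of Thu, Fri
Oct: 31 days, starts Sat → 5 of Sat, Sun, Mon ✓
Nov: 30 days, starts Tue → 5 of Tue, Wed
Dec: 31 days, starts Thu → 5 of Thu, Fri, Sat ✓
Months with five Saturdays: Jan, Apr, Jul, Oct, Dec.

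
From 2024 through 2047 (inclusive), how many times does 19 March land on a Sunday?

Day of week of March 19 in each year:
2024: Tue, 2025: Wed, 2026: Thu, 2027: Fri, 2028: Sun ✓, 2029: Mon, 2030: Tue, 2031: Wed, 2032: Fri, 2033: Sat, 2034: Sun ✓, 2035: Mon, 2036: Wed, 2037: Thu, 2038: Fri, 2039: Sat, 2040: Mon, 2041: Tue, 2042: Wed, 2043: Thu, 2044: Sat, 2045: Sun ✓, 2046: Mon, 2047: Tue
Sundays: 2028, 2034, 2045.

3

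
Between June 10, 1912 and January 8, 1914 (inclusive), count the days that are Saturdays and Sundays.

164

June 10, 1912 is a Monday.
The range spans 578 days (inclusive of both endpoints).
578 = 7 × 82 + 4, so there are 82 full weeks plus 4 extra days.
Each full week contributes 2 days from the set (Sat, Sun): 82 × 2 = 164.
The 4 extra days are Monday, Tuesday, Wednesday, Thursday — none qualify.
Total: 164 + 0 = 164.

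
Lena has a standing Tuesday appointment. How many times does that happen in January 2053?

Jan 1, 2053 is a Wednesday.
That's 31 days from start to end, counting both.
31 = 7 × 4 + 3, so there are 4 full weeks plus 3 extra days.
Each full week contributes one Tuesday: 4 so far.
The 3 extra days are Wednesday, Thursday, Friday — none qualify.
Total: 4 + 0 = 4.

4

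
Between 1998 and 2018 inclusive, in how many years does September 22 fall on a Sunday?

2

Day of week of September 22 in each year:
1998: Tue, 1999: Wed, 2000: Fri, 2001: Sat, 2002: Sun ✓, 2003: Mon, 2004: Wed, 2005: Thu, 2006: Fri, 2007: Sat, 2008: Mon, 2009: Tue, 2010: Wed, 2011: Thu, 2012: Sat, 2013: Sun ✓, 2014: Mon, 2015: Tue, 2016: Thu, 2017: Fri, 2018: Sat
Sundays: 2002, 2013.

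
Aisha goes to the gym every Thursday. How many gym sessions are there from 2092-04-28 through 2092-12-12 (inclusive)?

33 Thursdays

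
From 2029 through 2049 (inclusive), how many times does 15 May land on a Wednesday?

Day of week of May 15 in each year:
2029: Tue, 2030: Wed ✓, 2031: Thu, 2032: Sat, 2033: Sun, 2034: Mon, 2035: Tue, 2036: Thu, 2037: Fri, 2038: Sat, 2039: Sun, 2040: Tue, 2041: Wed ✓, 2042: Thu, 2043: Fri, 2044: Sun, 2045: Mon, 2046: Tue, 2047: Wed ✓, 2048: Fri, 2049: Sat
Wednesdays: 2030, 2041, 2047.

3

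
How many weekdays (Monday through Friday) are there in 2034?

2034-01-01 is a Sunday.
The range spans 365 days (inclusive of both endpoints).
365 = 7 × 52 + 1, so there are 52 full weeks plus 1 extra day.
Each full week contributes 5 weekdays (Mon–Fri): 52 × 5 = 260.
The 1 extra day is Sunday — none qualify.
Total: 260 + 0 = 260.

260 weekdays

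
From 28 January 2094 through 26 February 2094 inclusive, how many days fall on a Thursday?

5 Thursdays

28 January 2094 is a Thursday.
The range spans 30 days (inclusive of both endpoints).
30 = 7 × 4 + 2, so there are 4 full weeks plus 2 extra days.
Each full week contributes one Thursday: 4 so far.
The 2 extra days are Thu, Fri — 1 of them qualifies.
Total: 4 + 1 = 5.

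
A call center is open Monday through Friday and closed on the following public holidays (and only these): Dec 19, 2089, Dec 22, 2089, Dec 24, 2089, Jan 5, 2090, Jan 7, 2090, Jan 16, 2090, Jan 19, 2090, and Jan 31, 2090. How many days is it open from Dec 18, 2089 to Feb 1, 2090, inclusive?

27

Dec 18, 2089 is a Sunday.
From Dec 18, 2089 to Feb 1, 2090 is 46 days inclusive.
46 = 7 × 6 + 4, so there are 6 full weeks plus 4 extra days.
Each full week contributes 5 weekdays (Mon–Fri): 6 × 5 = 30.
The 4 extra days are Sunday, Monday, Tuesday, Wednesday — 3 of them qualify.
Total: 30 + 3 = 33.
Holidays: Dec 19, 2089 (Mon); Dec 22, 2089 (Thu); Dec 24, 2089 (Sat); Jan 5, 2090 (Thu); Jan 7, 2090 (Sat); Jan 16, 2090 (Mon); Jan 19, 2090 (Thu); Jan 31, 2090 (Tue).
6 of the 8 holidays fall on weekdays; the rest are weekends and were already excluded.
Business days: 33 − 6 = 27.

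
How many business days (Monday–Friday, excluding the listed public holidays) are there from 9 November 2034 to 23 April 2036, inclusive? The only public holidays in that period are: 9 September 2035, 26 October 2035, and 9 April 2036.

9 November 2034 is a Thursday.
From 9 November 2034 to 23 April 2036 is 532 days inclusive.
532 = 7 × 76, so the span is exactly 76 full weeks.
Each full week contributes 5 weekdays (Mon–Fri): 76 × 5 = 380.
Holidays: 9 September 2035 (Sun); 26 October 2035 (Fri); 9 April 2036 (Wed).
2 of the 3 holidays fall on weekdays; the rest are weekends and were already excluded.
Business days: 380 − 2 = 378.

378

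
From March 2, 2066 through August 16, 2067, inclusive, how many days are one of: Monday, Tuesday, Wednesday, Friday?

305

March 2, 2066 is a Tuesday.
The range spans 533 days (inclusive of both endpoints).
533 = 7 × 76 + 1, so there are 76 full weeks plus 1 extra day.
Each full week contributes 4 days from the set (Mon, Tue, Wed, Fri): 76 × 4 = 304.
The 1 extra day is Tue — 1 of them qualifies.
Total: 304 + 1 = 305.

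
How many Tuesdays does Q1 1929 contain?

13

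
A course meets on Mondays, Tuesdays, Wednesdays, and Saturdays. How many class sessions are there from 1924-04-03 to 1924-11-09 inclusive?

1924-04-03 is a Thursday.
The range spans 221 days (inclusive of both endpoints).
221 = 7 × 31 + 4, so there are 31 full weeks plus 4 extra days.
Each full week contributes 4 days from the set (Mon, Tue, Wed, Sat): 31 × 4 = 124.
The 4 extra days are Thursday, Friday, Saturday, Sunday — 1 of them qualifies.
Total: 124 + 1 = 125.

125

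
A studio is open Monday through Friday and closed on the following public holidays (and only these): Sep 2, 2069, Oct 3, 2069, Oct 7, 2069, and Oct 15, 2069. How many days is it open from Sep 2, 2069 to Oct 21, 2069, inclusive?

32 working days

Sep 2, 2069 is a Monday.
The range spans 50 days (inclusive of both endpoints).
50 = 7 × 7 + 1, so there are 7 full weeks plus 1 extra day.
Each full week contributes 5 weekdays (Mon–Fri): 7 × 5 = 35.
The 1 extra day is Mon — 1 of them qualifies.
Total: 35 + 1 = 36.
Holidays: Sep 2, 2069 (Mon); Oct 3, 2069 (Thu); Oct 7, 2069 (Mon); Oct 15, 2069 (Tue).
All 4 holidays fall on weekdays, so subtract 4.
Business days: 36 − 4 = 32.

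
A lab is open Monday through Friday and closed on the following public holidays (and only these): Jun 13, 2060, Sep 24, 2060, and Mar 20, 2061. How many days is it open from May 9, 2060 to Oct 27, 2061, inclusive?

May 9, 2060 is a Sunday.
That's 537 days from start to end, counting both.
537 = 7 × 76 + 5, so there are 76 full weeks plus 5 extra days.
Each full week contributes 5 weekdays (Mon–Fri): 76 × 5 = 380.
The 5 extra days are Sun, Mon, Tue, Wed, Thu — 4 of them qualify.
Total: 380 + 4 = 384.
Holidays: Jun 13, 2060 (Sun); Sep 24, 2060 (Fri); Mar 20, 2061 (Sun).
1 of the 3 holidays fall on weekdays; the rest are weekends and were already excluded.
Business days: 384 − 1 = 383.

383 working days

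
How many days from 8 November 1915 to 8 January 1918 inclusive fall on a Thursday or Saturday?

226

8 November 1915 is a Monday.
The range spans 793 days (inclusive of both endpoints).
793 = 7 × 113 + 2, so there are 113 full weeks plus 2 extra days.
Each full week contributes 2 days from the set (Thu, Sat): 113 × 2 = 226.
The 2 extra days are Mon, Tue — none qualify.
Total: 226 + 0 = 226.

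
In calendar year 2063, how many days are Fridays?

1 January 2063 is a Monday.
The range spans 365 days (inclusive of both endpoints).
365 = 7 × 52 + 1, so there are 52 full weeks plus 1 extra day.
Each full week contributes one Friday: 52 so far.
The 1 extra day is Monday — none qualify.
Total: 52 + 0 = 52.

52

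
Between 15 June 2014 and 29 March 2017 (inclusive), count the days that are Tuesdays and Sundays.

15 June 2014 is a Sunday.
From 15 June 2014 to 29 March 2017 is 1019 days inclusive.
1019 = 7 × 145 + 4, so there are 145 full weeks plus 4 extra days.
Each full week contributes 2 days from the set (Tue, Sun): 145 × 2 = 290.
The 4 extra days are Sunday, Monday, Tuesday, Wednesday — 2 of them qualify.
Total: 290 + 2 = 292.

292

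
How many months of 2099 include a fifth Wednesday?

4

A month has five Wednesdays exactly when Wednesday falls within its first (length − 28) days.
Jan: 31 days, starts Thu → 5 of Thu, Fri, Sat
Feb: 28 days, starts Sun → 5 of (none)
Mar: 31 days, starts Sun → 5 of Sun, Mon, Tue
Apr: 30 days, starts Wed → 5 of Wed, Thu ✓
May: 31 days, starts Fri → 5 of Fri, Sat, Sun
Jun: 30 days, starts Mon → 5 of Mon, Tue
Jul: 31 days, starts Wed → 5 of Wed, Thu, Fri ✓
Aug: 31 days, starts Sat → 5 of Sat, Sun, Mon
Sep: 30 days, starts Tue → 5 of Tue, Wed ✓
Oct: 31 days, starts Thu → 5 of Thu, Fri, Sat
Nov: 30 days, starts Sun → 5 of Sun, Mon
Dec: 31 days, starts Tue → 5 of Tue, Wed, Thu ✓
Months with five Wednesdays: Apr, Jul, Sep, Dec.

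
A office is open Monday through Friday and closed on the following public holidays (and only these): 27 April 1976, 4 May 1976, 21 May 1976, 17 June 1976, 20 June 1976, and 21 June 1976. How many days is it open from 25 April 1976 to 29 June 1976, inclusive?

42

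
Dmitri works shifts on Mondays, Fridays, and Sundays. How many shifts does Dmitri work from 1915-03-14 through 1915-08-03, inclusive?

62

1915-03-14 is a Sunday.
The range spans 143 days (inclusive of both endpoints).
143 = 7 × 20 + 3, so there are 20 full weeks plus 3 extra days.
Each full week contributes 3 days from the set (Mon, Fri, Sun): 20 × 3 = 60.
The 3 extra days are Sunday, Monday, Tuesday — 2 of them qualify.
Total: 60 + 2 = 62.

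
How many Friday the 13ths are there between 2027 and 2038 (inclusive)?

19

Friday-the-13ths by year:
2027: Aug
2028: Oct
2029: Apr, Jul
2030: Sep, Dec
2031: Jun
2032: Feb, Aug
2033: May
2034: Jan, Oct
2035: Apr, Jul
2036: Jun
2037: Feb, Mar, Nov
2038: Aug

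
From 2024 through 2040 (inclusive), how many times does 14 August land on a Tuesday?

Day of week of August 14 in each year:
2024: Wed, 2025: Thu, 2026: Fri, 2027: Sat, 2028: Mon, 2029: Tue ✓, 2030: Wed, 2031: Thu, 2032: Sat, 2033: Sun, 2034: Mon, 2035: Tue ✓, 2036: Thu, 2037: Fri, 2038: Sat, 2039: Sun, 2040: Tue ✓
Tuesdays: 2029, 2035, 2040.

3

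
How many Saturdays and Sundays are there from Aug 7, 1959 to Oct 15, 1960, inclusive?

125

Aug 7, 1959 is a Friday.
From Aug 7, 1959 to Oct 15, 1960 is 436 days inclusive.
436 = 7 × 62 + 2, so there are 62 full weeks plus 2 extra days.
Each full week contributes 2 weekend days (Sat, Sun): 62 × 2 = 124.
The 2 extra days are Friday, Saturday — 1 of them qualifies.
Total: 124 + 1 = 125.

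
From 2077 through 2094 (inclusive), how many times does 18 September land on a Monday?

Day of week of September 18 in each year:
2077: Sat, 2078: Sun, 2079: Mon ✓, 2080: Wed, 2081: Thu, 2082: Fri, 2083: Sat, 2084: Mon ✓, 2085: Tue, 2086: Wed, 2087: Thu, 2088: Sat, 2089: Sun, 2090: Mon ✓, 2091: Tue, 2092: Thu, 2093: Fri, 2094: Sat
Mondays: 2079, 2084, 2090.

3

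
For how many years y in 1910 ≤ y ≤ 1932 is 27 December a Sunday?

Day of week of December 27 in each year:
1910: Tue, 1911: Wed, 1912: Fri, 1913: Sat, 1914: Sun ✓, 1915: Mon, 1916: Wed, 1917: Thu, 1918: Fri, 1919: Sat, 1920: Mon, 1921: Tue, 1922: Wed, 1923: Thu, 1924: Sat, 1925: Sun ✓, 1926: Mon, 1927: Tue, 1928: Thu, 1929: Fri, 1930: Sat, 1931: Sun ✓, 1932: Tue
Sundays: 1914, 1925, 1931.

3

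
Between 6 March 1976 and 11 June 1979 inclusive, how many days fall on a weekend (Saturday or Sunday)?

6 March 1976 is a Saturday.
From 6 March 1976 to 11 June 1979 is 1193 days inclusive.
1193 = 7 × 170 + 3, so there are 170 full weeks plus 3 extra days.
Each full week contributes 2 weekend days (Sat, Sun): 170 × 2 = 340.
The 3 extra days are Sat, Sun, Mon — 2 of them qualify.
Total: 340 + 2 = 342.

342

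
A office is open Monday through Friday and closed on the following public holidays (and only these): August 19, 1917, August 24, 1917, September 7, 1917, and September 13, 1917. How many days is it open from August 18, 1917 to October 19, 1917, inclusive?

August 18, 1917 is a Saturday.
From August 18, 1917 to October 19, 1917 is 63 days inclusive.
63 = 7 × 9, so the span is exactly 9 full weeks.
Each full week contributes 5 weekdays (Mon–Fri): 9 × 5 = 45.
Total: 45.
Holidays: August 19, 1917 (Sun); August 24, 1917 (Fri); September 7, 1917 (Fri); September 13, 1917 (Thu).
3 of the 4 holidays fall on weekdays; the rest are weekends and were already excluded.
Business days: 45 − 3 = 42.

42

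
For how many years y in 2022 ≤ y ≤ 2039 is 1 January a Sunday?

Day of week of January 1 in each year:
2022: Sat, 2023: Sun ✓, 2024: Mon, 2025: Wed, 2026: Thu, 2027: Fri, 2028: Sat, 2029: Mon, 2030: Tue, 2031: Wed, 2032: Thu, 2033: Sat, 2034: Sun ✓, 2035: Mon, 2036: Tue, 2037: Thu, 2038: Fri, 2039: Sat
Sundays: 2023, 2034.

2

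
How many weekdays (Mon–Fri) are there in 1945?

261

Jan 1, 1945 is a Monday.
That's 365 days from start to end, counting both.
365 = 7 × 52 + 1, so there are 52 full weeks plus 1 extra day.
Each full week contributes 5 weekdays (Mon–Fri): 52 × 5 = 260.
The 1 extra day is Monday — 1 of them qualifies.
Total: 260 + 1 = 261.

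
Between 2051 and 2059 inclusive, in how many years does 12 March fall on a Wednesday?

2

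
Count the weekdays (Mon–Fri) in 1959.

1959-01-01 is a Thursday.
The range spans 365 days (inclusive of both endpoints).
365 = 7 × 52 + 1, so there are 52 full weeks plus 1 extra day.
Each full week contributes 5 weekdays (Mon–Fri): 52 × 5 = 260.
The 1 extra day is Thursday — 1 of them qualifies.
Total: 260 + 1 = 261.

261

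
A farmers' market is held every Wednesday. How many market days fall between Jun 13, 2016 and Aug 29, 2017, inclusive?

63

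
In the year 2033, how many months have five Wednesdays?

A month has five Wednesdays exactly when Wednesday falls within its first (length − 28) days.
Jan: 31 days, starts Sat → 5 of Sat, Sun, Mon
Feb: 28 days, starts Tue → 5 of (none)
Mar: 31 days, starts Tue → 5 of Tue, Wed, Thu ✓
Apr: 30 days, starts Fri → 5 of Fri, Sat
May: 31 days, starts Sun → 5 of Sun, Mon, Tue
Jun: 30 days, starts Wed → 5 of Wed, Thu ✓
Jul: 31 days, starts Fri → 5 of Fri, Sat, Sun
Aug: 31 days, starts Mon → 5 of Mon, Tue, Wed ✓
Sep: 30 days, starts Thu → 5 of Thu, Fri
Oct: 31 days, starts Sat → 5 of Sat, Sun, Mon
Nov: 30 days, starts Tue → 5 of Tue, Wed ✓
Dec: 31 days, starts Thu → 5 of Thu, Fri, Sat
Months with five Wednesdays: Mar, Jun, Aug, Nov.

4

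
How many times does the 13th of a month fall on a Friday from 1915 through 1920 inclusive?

9

Friday-the-13ths by year:
1915: Aug
1916: Oct
1917: Apr, Jul
1918: Sep, Dec
1919: Jun
1920: Feb, Aug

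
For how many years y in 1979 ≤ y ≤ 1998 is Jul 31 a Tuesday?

3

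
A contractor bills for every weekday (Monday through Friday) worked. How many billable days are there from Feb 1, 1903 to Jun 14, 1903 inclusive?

Feb 1, 1903 is a Sunday.
That's 134 days from start to end, counting both.
134 = 7 × 19 + 1, so there are 19 full weeks plus 1 extra day.
Each full week contributes 5 weekdays (Mon–Fri): 19 × 5 = 95.
The 1 extra day is Sun — none qualify.
Total: 95 + 0 = 95.

95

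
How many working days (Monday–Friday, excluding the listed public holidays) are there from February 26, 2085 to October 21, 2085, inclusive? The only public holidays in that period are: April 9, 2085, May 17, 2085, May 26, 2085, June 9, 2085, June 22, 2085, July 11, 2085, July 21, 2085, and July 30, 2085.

165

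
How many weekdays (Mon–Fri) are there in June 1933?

June 1, 1933 is a Thursday.
From June 1, 1933 to June 30, 1933 is 30 days inclusive.
30 = 7 × 4 + 2, so there are 4 full weeks plus 2 extra days.
Each full week contributes 5 weekdays (Mon–Fri): 4 × 5 = 20.
The 2 extra days are Thursday, Friday — 2 of them qualify.
Total: 20 + 2 = 22.

22 weekdays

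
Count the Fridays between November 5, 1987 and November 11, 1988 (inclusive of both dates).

November 5, 1987 is a Thursday.
From November 5, 1987 to November 11, 1988 is 373 days inclusive.
373 = 7 × 53 + 2, so there are 53 full weeks plus 2 extra days.
Each full week contributes one Friday: 53 so far.
The 2 extra days are Thursday, Friday — 1 of them qualifies.
Total: 53 + 1 = 54.

54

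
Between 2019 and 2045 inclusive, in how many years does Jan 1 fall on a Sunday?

Day of week of January 1 in each year:
2019: Tue, 2020: Wed, 2021: Fri, 2022: Sat, 2023: Sun ✓, 2024: Mon, 2025: Wed, 2026: Thu, 2027: Fri, 2028: Sat, 2029: Mon, 2030: Tue, 2031: Wed, 2032: Thu, 2033: Sat, 2034: Sun ✓, 2035: Mon, 2036: Tue, 2037: Thu, 2038: Fri, 2039: Sat, 2040: Sun ✓, 2041: Tue, 2042: Wed, 2043: Thu, 2044: Fri, 2045: Sun ✓
Sundays: 2023, 2034, 2040, 2045.

4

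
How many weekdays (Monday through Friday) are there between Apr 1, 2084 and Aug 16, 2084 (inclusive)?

98 weekdays

Apr 1, 2084 is a Saturday.
The range spans 138 days (inclusive of both endpoints).
138 = 7 × 19 + 5, so there are 19 full weeks plus 5 extra days.
Each full week contributes 5 weekdays (Mon–Fri): 19 × 5 = 95.
The 5 extra days are Sat, Sun, Mon, Tue, Wed — 3 of them qualify.
Total: 95 + 3 = 98.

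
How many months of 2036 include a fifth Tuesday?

A month has five Tuesdays exactly when Tuesday falls within its first (length − 28) days.
Jan: 31 days, starts Tue → 5 of Tue, Wed, Thu ✓
Feb: 29 days, starts Fri → 5 of Fri
Mar: 31 days, starts Sat → 5 of Sat, Sun, Mon
Apr: 30 days, starts Tue → 5 of Tue, Wed ✓
May: 31 days, starts Thu → 5 of Thu, Fri, Sat
Jun: 30 days, starts Sun → 5 of Sun, Mon
Jul: 31 days, starts Tue → 5 of Tue, Wed, Thu ✓
Aug: 31 days, starts Fri → 5 of Fri, Sat, Sun
Sep: 30 days, starts Mon → 5 of Mon, Tue ✓
Oct: 31 days, starts Wed → 5 of Wed, Thu, Fri
Nov: 30 days, starts Sat → 5 of Sat, Sun
Dec: 31 days, starts Mon → 5 of Mon, Tue, Wed ✓
Months with five Tuesdays: Jan, Apr, Jul, Sep, Dec.

5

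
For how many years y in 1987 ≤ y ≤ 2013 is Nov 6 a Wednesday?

4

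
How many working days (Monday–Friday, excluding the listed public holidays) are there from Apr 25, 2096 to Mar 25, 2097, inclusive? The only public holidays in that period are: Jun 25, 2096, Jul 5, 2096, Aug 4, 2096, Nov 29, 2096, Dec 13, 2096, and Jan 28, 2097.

Apr 25, 2096 is a Wednesday.
That's 335 days from start to end, counting both.
335 = 7 × 47 + 6, so there are 47 full weeks plus 6 extra days.
Each full week contributes 5 weekdays (Mon–Fri): 47 × 5 = 235.
The 6 extra days are Wed, Thu, Fri, Sat, Sun, Mon — 4 of them qualify.
Total: 235 + 4 = 239.
Holidays: Jun 25, 2096 (Mon); Jul 5, 2096 (Thu); Aug 4, 2096 (Sat); Nov 29, 2096 (Thu); Dec 13, 2096 (Thu); Jan 28, 2097 (Mon).
5 of the 6 holidays fall on weekdays; the rest are weekends and were already excluded.
Business days: 239 − 5 = 234.

234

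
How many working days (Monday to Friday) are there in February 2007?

20

2007-02-01 is a Thursday.
The range spans 28 days (inclusive of both endpoints).
28 = 7 × 4, so the span is exactly 4 full weeks.
Each full week contributes 5 weekdays (Mon–Fri): 4 × 5 = 20.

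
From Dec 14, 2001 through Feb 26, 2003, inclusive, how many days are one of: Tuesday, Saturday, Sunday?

Dec 14, 2001 is a Friday.
That's 440 days from start to end, counting both.
440 = 7 × 62 + 6, so there are 62 full weeks plus 6 extra days.
Each full week contributes 3 days from the set (Tue, Sat, Sun): 62 × 3 = 186.
The 6 extra days are Fri, Sat, Sun, Mon, Tue, Wed — 3 of them qualify.
Total: 186 + 3 = 189.

189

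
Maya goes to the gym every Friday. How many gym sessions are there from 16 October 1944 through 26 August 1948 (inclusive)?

201 Fridays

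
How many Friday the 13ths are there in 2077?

1

The 13th falls on a Friday when the month's 13th has weekday Fri.
Jan 13 is Wed; Feb 13 is Sat; Mar 13 is Sat; Apr 13 is Tue; May 13 is Thu; Jun 13 is Sun; Jul 13 is Tue; Aug 13 is Fri ✓; Sep 13 is Mon; Oct 13 is Wed; Nov 13 is Sat; Dec 13 is Mon.
Friday the 13ths: Aug.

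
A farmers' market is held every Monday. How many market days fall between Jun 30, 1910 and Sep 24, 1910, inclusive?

12 Mondays

Jun 30, 1910 is a Thursday.
The range spans 87 days (inclusive of both endpoints).
87 = 7 × 12 + 3, so there are 12 full weeks plus 3 extra days.
Each full week contributes one Monday: 12 so far.
The 3 extra days are Thu, Fri, Sat — none qualify.
Total: 12 + 0 = 12.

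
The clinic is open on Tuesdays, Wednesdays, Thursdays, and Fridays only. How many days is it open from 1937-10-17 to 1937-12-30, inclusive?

1937-10-17 is a Sunday.
From 1937-10-17 to 1937-12-30 is 75 days inclusive.
75 = 7 × 10 + 5, so there are 10 full weeks plus 5 extra days.
Each full week contributes 4 days from the set (Tue, Wed, Thu, Fri): 10 × 4 = 40.
The 5 extra days are Sun, Mon, Tue, Wed, Thu — 3 of them qualify.
Total: 40 + 3 = 43.

43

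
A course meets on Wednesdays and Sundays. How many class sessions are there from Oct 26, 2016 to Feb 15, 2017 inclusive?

33

Oct 26, 2016 is a Wednesday.
The range spans 113 days (inclusive of both endpoints).
113 = 7 × 16 + 1, so there are 16 full weeks plus 1 extra day.
Each full week contributes 2 days from the set (Wed, Sun): 16 × 2 = 32.
The 1 extra day is Wednesday — 1 of them qualifies.
Total: 32 + 1 = 33.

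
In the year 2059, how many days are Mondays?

52

1 January 2059 is a Wednesday.
That's 365 days from start to end, counting both.
365 = 7 × 52 + 1, so there are 52 full weeks plus 1 extra day.
Each full week contributes one Monday: 52 so far.
The 1 extra day is Wednesday — none qualify.
Total: 52 + 0 = 52.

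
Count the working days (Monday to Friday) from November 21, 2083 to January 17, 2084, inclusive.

November 21, 2083 is a Sunday.
The range spans 58 days (inclusive of both endpoints).
58 = 7 × 8 + 2, so there are 8 full weeks plus 2 extra days.
Each full week contributes 5 weekdays (Mon–Fri): 8 × 5 = 40.
The 2 extra days are Sun, Mon — 1 of them qualifies.
Total: 40 + 1 = 41.

41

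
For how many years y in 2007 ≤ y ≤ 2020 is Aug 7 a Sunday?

2

Day of week of August 7 in each year:
2007: Tue, 2008: Thu, 2009: Fri, 2010: Sat, 2011: Sun ✓, 2012: Tue, 2013: Wed, 2014: Thu, 2015: Fri, 2016: Sun ✓, 2017: Mon, 2018: Tue, 2019: Wed, 2020: Fri
Sundays: 2011, 2016.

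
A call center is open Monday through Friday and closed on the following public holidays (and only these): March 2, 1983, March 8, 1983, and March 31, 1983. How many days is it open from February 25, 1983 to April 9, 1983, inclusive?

28 business days

February 25, 1983 is a Friday.
That's 44 days from start to end, counting both.
44 = 7 × 6 + 2, so there are 6 full weeks plus 2 extra days.
Each full week contributes 5 weekdays (Mon–Fri): 6 × 5 = 30.
The 2 extra days are Fri, Sat — 1 of them qualifies.
Total: 30 + 1 = 31.
Holidays: March 2, 1983 (Wed); March 8, 1983 (Tue); March 31, 1983 (Thu).
All 3 holidays fall on weekdays, so subtract 3.
Business days: 31 − 3 = 28.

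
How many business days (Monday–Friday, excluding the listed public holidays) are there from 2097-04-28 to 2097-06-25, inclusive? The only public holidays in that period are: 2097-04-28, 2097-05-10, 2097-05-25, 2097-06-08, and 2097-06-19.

2097-04-28 is a Sunday.
That's 59 days from start to end, counting both.
59 = 7 × 8 + 3, so there are 8 full weeks plus 3 extra days.
Each full week contributes 5 weekdays (Mon–Fri): 8 × 5 = 40.
The 3 extra days are Sunday, Monday, Tuesday — 2 of them qualify.
Total: 40 + 2 = 42.
Holidays: 2097-04-28 (Sun); 2097-05-10 (Fri); 2097-05-25 (Sat); 2097-06-08 (Sat); 2097-06-19 (Wed).
2 of the 5 holidays fall on weekdays; the rest are weekends and were already excluded.
Business days: 42 − 2 = 40.

40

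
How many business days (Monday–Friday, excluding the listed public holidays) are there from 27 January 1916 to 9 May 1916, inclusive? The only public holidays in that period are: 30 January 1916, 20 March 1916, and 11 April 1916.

72

27 January 1916 is a Thursday.
That's 104 days from start to end, counting both.
104 = 7 × 14 + 6, so there are 14 full weeks plus 6 extra days.
Each full week contributes 5 weekdays (Mon–Fri): 14 × 5 = 70.
The 6 extra days are Thu, Fri, Sat, Sun, Mon, Tue — 4 of them qualify.
Total: 70 + 4 = 74.
Holidays: 30 January 1916 (Sun); 20 March 1916 (Mon); 11 April 1916 (Tue).
2 of the 3 holidays fall on weekdays; the rest are weekends and were already excluded.
Business days: 74 − 2 = 72.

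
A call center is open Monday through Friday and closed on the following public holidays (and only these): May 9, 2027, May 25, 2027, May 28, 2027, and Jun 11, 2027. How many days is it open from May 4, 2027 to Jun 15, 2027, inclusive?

May 4, 2027 is a Tuesday.
From May 4, 2027 to Jun 15, 2027 is 43 days inclusive.
43 = 7 × 6 + 1, so there are 6 full weeks plus 1 extra day.
Each full week contributes 5 weekdays (Mon–Fri): 6 × 5 = 30.
The 1 extra day is Tuesday — 1 of them qualifies.
Total: 30 + 1 = 31.
Holidays: May 9, 2027 (Sun); May 25, 2027 (Tue); May 28, 2027 (Fri); Jun 11, 2027 (Fri).
3 of the 4 holidays fall on weekdays; the rest are weekends and were already excluded.
Business days: 31 − 3 = 28.

28 working days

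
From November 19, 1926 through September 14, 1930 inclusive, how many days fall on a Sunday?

200 Sundays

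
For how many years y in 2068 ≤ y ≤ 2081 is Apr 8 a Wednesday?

Day of week of April 8 in each year:
2068: Sun, 2069: Mon, 2070: Tue, 2071: Wed ✓, 2072: Fri, 2073: Sat, 2074: Sun, 2075: Mon, 2076: Wed ✓, 2077: Thu, 2078: Fri, 2079: Sat, 2080: Mon, 2081: Tue
Wednesdays: 2071, 2076.

2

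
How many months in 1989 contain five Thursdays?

4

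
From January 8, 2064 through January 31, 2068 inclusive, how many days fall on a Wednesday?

212

January 8, 2064 is a Tuesday.
That's 1485 days from start to end, counting both.
1485 = 7 × 212 + 1, so there are 212 full weeks plus 1 extra day.
Each full week contributes one Wednesday: 212 so far.
The 1 extra day is Tuesday — none qualify.
Total: 212 + 0 = 212.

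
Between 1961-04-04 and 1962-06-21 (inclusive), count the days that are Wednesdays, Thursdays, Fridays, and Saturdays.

254

1961-04-04 is a Tuesday.
From 1961-04-04 to 1962-06-21 is 444 days inclusive.
444 = 7 × 63 + 3, so there are 63 full weeks plus 3 extra days.
Each full week contributes 4 days from the set (Wed, Thu, Fri, Sat): 63 × 4 = 252.
The 3 extra days are Tuesday, Wednesday, Thursday — 2 of them qualify.
Total: 252 + 2 = 254.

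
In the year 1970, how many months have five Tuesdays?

4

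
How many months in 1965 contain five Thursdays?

A month has five Thursdays exactly when Thursday falls within its first (length − 28) days.
Jan: 31 days, starts Fri → 5 of Fri, Sat, Sun
Feb: 28 days, starts Mon → 5 of (none)
Mar: 31 days, starts Mon → 5 of Mon, Tue, Wed
Apr: 30 days, starts Thu → 5 of Thu, Fri ✓
May: 31 days, starts Sat → 5 of Sat, Sun, Mon
Jun: 30 days, starts Tue → 5 of Tue, Wed
Jul: 31 days, starts Thu → 5 of Thu, Fri, Sat ✓
Aug: 31 days, starts Sun → 5 of Sun, Mon, Tue
Sep: 30 days, starts Wed → 5 of Wed, Thu ✓
Oct: 31 days, starts Fri → 5 of Fri, Sat, Sun
Nov: 30 days, starts Mon → 5 of Mon, Tue
Dec: 31 days, starts Wed → 5 of Wed, Thu, Fri ✓
Months with five Thursdays: Apr, Jul, Sep, Dec.

4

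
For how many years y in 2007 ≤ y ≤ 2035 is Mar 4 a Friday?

4

Day of week of March 4 in each year:
2007: Sun, 2008: Tue, 2009: Wed, 2010: Thu, 2011: Fri ✓, 2012: Sun, 2013: Mon, 2014: Tue, 2015: Wed, 2016: Fri ✓, 2017: Sat, 2018: Sun, 2019: Mon, 2020: Wed, 2021: Thu, 2022: Fri ✓, 2023: Sat, 2024: Mon, 2025: Tue, 2026: Wed, 2027: Thu, 2028: Sat, 2029: Sun, 2030: Mon, 2031: Tue, 2032: Thu, 2033: Fri ✓, 2034: Sat, 2035: Sun
Fridays: 2011, 2016, 2022, 2033.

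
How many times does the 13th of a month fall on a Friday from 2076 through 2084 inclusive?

Friday-the-13ths by year:
2076: Mar, Nov
2077: Aug
2078: May
2079: Jan, Oct
2080: Sep, Dec
2081: Jun
2082: Feb, Mar, Nov
2083: Aug
2084: Oct

14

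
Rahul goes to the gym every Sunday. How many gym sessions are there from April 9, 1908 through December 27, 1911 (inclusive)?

194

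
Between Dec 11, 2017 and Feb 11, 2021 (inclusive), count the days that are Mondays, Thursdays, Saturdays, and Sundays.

Dec 11, 2017 is a Monday.
The range spans 1159 days (inclusive of both endpoints).
1159 = 7 × 165 + 4, so there are 165 full weeks plus 4 extra days.
Each full week contributes 4 days from the set (Mon, Thu, Sat, Sun): 165 × 4 = 660.
The 4 extra days are Monday, Tuesday, Wednesday, Thursday — 2 of them qualify.
Total: 660 + 2 = 662.

662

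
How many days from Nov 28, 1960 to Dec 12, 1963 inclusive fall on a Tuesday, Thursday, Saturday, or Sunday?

634

Nov 28, 1960 is a Monday.
That's 1110 days from start to end, counting both.
1110 = 7 × 158 + 4, so there are 158 full weeks plus 4 extra days.
Each full week contributes 4 days from the set (Tue, Thu, Sat, Sun): 158 × 4 = 632.
The 4 extra days are Mon, Tue, Wed, Thu — 2 of them qualify.
Total: 632 + 2 = 634.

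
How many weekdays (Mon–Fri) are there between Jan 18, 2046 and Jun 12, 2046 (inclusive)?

104 weekdays

Jan 18, 2046 is a Thursday.
That's 146 days from start to end, counting both.
146 = 7 × 20 + 6, so there are 20 full weeks plus 6 extra days.
Each full week contributes 5 weekdays (Mon–Fri): 20 × 5 = 100.
The 6 extra days are Thu, Fri, Sat, Sun, Mon, Tue — 4 of them qualify.
Total: 100 + 4 = 104.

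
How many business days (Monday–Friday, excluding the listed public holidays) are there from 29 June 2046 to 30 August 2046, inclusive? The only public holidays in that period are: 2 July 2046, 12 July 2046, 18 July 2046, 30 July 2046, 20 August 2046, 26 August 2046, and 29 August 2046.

29 June 2046 is a Friday.
The range spans 63 days (inclusive of both endpoints).
63 = 7 × 9, so the span is exactly 9 full weeks.
Each full week contributes 5 weekdays (Mon–Fri): 9 × 5 = 45.
Holidays: 2 July 2046 (Mon); 12 July 2046 (Thu); 18 July 2046 (Wed); 30 July 2046 (Mon); 20 August 2046 (Mon); 26 August 2046 (Sun); 29 August 2046 (Wed).
6 of the 7 holidays fall on weekdays; the rest are weekends and were already excluded.
Business days: 45 − 6 = 39.

39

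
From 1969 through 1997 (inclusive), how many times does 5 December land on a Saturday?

Day of week of December 5 in each year:
1969: Fri, 1970: Sat ✓, 1971: Sun, 1972: Tue, 1973: Wed, 1974: Thu, 1975: Fri, 1976: Sun, 1977: Mon, 1978: Tue, 1979: Wed, 1980: Fri, 1981: Sat ✓, 1982: Sun, 1983: Mon, 1984: Wed, 1985: Thu, 1986: Fri, 1987: Sat ✓, 1988: Mon, 1989: Tue, 1990: Wed, 1991: Thu, 1992: Sat ✓, 1993: Sun, 1994: Mon, 1995: Tue, 1996: Thu, 1997: Fri
Saturdays: 1970, 1981, 1987, 1992.

4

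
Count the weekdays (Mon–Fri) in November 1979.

22 weekdays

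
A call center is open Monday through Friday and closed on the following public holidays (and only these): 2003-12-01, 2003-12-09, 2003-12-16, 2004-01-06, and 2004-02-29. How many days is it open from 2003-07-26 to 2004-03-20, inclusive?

2003-07-26 is a Saturday.
That's 239 days from start to end, counting both.
239 = 7 × 34 + 1, so there are 34 full weeks plus 1 extra day.
Each full week contributes 5 weekdays (Mon–Fri): 34 × 5 = 170.
The 1 extra day is Saturday — none qualify.
Total: 170 + 0 = 170.
Holidays: 2003-12-01 (Mon); 2003-12-09 (Tue); 2003-12-16 (Tue); 2004-01-06 (Tue); 2004-02-29 (Sun).
4 of the 5 holidays fall on weekdays; the rest are weekends and were already excluded.
Business days: 170 − 4 = 166.

166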